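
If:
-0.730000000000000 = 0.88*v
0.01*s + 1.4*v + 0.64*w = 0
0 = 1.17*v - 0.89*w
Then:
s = 185.93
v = -0.83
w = -1.09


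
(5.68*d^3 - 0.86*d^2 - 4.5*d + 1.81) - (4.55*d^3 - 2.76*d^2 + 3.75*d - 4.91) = 1.13*d^3 + 1.9*d^2 - 8.25*d + 6.72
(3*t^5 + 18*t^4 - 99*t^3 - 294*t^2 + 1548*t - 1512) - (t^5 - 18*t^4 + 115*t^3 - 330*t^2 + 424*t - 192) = 2*t^5 + 36*t^4 - 214*t^3 + 36*t^2 + 1124*t - 1320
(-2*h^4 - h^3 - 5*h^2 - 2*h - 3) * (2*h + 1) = -4*h^5 - 4*h^4 - 11*h^3 - 9*h^2 - 8*h - 3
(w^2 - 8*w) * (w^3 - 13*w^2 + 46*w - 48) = w^5 - 21*w^4 + 150*w^3 - 416*w^2 + 384*w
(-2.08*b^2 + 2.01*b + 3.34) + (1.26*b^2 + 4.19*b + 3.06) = -0.82*b^2 + 6.2*b + 6.4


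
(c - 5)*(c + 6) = c^2 + c - 30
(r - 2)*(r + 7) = r^2 + 5*r - 14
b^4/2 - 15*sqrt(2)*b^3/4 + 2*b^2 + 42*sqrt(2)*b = b*(b/2 + sqrt(2))*(b - 6*sqrt(2))*(b - 7*sqrt(2)/2)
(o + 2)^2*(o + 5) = o^3 + 9*o^2 + 24*o + 20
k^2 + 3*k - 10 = (k - 2)*(k + 5)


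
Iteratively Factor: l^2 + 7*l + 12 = (l + 3)*(l + 4)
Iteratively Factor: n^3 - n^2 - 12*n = (n)*(n^2 - n - 12) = n*(n + 3)*(n - 4)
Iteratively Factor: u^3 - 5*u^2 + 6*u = (u)*(u^2 - 5*u + 6) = u*(u - 2)*(u - 3)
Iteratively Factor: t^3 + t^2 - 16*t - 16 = (t - 4)*(t^2 + 5*t + 4) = (t - 4)*(t + 1)*(t + 4)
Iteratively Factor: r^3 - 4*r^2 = (r - 4)*(r^2) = r*(r - 4)*(r)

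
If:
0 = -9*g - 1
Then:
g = -1/9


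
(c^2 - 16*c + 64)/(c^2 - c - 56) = (c - 8)/(c + 7)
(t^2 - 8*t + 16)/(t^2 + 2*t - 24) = (t - 4)/(t + 6)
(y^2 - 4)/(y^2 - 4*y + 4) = (y + 2)/(y - 2)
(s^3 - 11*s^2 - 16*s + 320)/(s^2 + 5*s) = s - 16 + 64/s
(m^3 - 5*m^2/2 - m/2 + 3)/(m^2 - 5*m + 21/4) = 2*(m^2 - m - 2)/(2*m - 7)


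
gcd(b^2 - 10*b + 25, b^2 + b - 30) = b - 5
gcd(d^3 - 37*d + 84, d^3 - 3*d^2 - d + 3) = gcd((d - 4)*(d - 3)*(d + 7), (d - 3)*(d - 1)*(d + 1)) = d - 3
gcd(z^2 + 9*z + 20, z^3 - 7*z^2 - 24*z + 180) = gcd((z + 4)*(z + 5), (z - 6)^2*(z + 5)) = z + 5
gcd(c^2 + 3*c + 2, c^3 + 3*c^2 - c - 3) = c + 1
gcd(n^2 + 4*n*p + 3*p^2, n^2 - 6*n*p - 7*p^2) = n + p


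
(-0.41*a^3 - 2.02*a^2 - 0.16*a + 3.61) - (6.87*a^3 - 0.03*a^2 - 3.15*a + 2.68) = -7.28*a^3 - 1.99*a^2 + 2.99*a + 0.93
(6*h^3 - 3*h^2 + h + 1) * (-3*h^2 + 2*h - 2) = -18*h^5 + 21*h^4 - 21*h^3 + 5*h^2 - 2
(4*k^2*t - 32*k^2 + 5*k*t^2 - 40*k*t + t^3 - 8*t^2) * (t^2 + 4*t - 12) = 4*k^2*t^3 - 16*k^2*t^2 - 176*k^2*t + 384*k^2 + 5*k*t^4 - 20*k*t^3 - 220*k*t^2 + 480*k*t + t^5 - 4*t^4 - 44*t^3 + 96*t^2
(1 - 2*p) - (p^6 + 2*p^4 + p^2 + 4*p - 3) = -p^6 - 2*p^4 - p^2 - 6*p + 4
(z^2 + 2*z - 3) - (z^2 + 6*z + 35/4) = -4*z - 47/4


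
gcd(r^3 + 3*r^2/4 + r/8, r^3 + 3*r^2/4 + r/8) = r^3 + 3*r^2/4 + r/8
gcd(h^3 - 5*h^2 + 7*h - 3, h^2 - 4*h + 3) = h^2 - 4*h + 3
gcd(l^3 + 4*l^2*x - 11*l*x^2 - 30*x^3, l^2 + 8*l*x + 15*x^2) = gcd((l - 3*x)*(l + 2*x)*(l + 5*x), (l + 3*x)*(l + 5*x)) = l + 5*x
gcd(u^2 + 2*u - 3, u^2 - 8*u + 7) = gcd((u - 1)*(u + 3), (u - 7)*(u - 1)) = u - 1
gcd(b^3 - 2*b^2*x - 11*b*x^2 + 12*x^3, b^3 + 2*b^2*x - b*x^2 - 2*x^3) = -b + x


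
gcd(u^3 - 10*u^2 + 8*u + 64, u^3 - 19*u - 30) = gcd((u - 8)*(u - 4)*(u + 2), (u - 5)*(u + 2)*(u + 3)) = u + 2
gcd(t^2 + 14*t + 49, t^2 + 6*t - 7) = t + 7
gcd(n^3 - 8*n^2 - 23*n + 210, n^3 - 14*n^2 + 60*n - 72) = n - 6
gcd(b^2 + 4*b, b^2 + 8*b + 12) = 1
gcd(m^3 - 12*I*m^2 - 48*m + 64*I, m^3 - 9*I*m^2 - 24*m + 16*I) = m^2 - 8*I*m - 16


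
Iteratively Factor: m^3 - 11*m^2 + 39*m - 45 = (m - 5)*(m^2 - 6*m + 9) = (m - 5)*(m - 3)*(m - 3)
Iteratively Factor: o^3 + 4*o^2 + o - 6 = (o + 2)*(o^2 + 2*o - 3) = (o + 2)*(o + 3)*(o - 1)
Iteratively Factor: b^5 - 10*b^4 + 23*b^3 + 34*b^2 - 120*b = (b + 2)*(b^4 - 12*b^3 + 47*b^2 - 60*b) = b*(b + 2)*(b^3 - 12*b^2 + 47*b - 60) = b*(b - 4)*(b + 2)*(b^2 - 8*b + 15) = b*(b - 4)*(b - 3)*(b + 2)*(b - 5)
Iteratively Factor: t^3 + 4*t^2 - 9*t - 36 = (t + 4)*(t^2 - 9) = (t + 3)*(t + 4)*(t - 3)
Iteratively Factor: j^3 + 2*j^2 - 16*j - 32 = (j + 4)*(j^2 - 2*j - 8) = (j - 4)*(j + 4)*(j + 2)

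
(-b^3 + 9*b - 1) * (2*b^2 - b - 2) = -2*b^5 + b^4 + 20*b^3 - 11*b^2 - 17*b + 2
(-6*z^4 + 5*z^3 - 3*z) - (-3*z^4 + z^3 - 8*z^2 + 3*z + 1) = -3*z^4 + 4*z^3 + 8*z^2 - 6*z - 1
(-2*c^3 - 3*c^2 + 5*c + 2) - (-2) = -2*c^3 - 3*c^2 + 5*c + 4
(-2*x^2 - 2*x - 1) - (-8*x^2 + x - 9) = 6*x^2 - 3*x + 8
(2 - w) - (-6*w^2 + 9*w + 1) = 6*w^2 - 10*w + 1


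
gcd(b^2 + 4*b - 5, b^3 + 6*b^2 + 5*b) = b + 5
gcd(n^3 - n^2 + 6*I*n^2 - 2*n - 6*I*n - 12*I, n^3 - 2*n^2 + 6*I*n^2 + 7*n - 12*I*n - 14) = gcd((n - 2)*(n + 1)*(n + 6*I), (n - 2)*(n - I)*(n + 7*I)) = n - 2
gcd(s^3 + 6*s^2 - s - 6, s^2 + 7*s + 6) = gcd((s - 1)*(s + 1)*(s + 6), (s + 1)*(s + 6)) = s^2 + 7*s + 6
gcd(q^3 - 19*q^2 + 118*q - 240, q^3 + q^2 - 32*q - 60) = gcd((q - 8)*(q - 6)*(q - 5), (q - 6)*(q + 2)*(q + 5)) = q - 6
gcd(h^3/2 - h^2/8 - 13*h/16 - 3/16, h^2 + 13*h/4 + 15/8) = 1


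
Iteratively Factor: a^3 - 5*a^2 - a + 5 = (a + 1)*(a^2 - 6*a + 5) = (a - 5)*(a + 1)*(a - 1)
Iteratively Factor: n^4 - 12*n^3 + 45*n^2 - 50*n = (n - 2)*(n^3 - 10*n^2 + 25*n) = (n - 5)*(n - 2)*(n^2 - 5*n) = n*(n - 5)*(n - 2)*(n - 5)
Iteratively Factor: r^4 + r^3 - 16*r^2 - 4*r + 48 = (r - 2)*(r^3 + 3*r^2 - 10*r - 24) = (r - 3)*(r - 2)*(r^2 + 6*r + 8) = (r - 3)*(r - 2)*(r + 4)*(r + 2)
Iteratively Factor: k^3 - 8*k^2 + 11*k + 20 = (k + 1)*(k^2 - 9*k + 20) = (k - 5)*(k + 1)*(k - 4)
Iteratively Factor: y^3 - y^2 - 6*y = (y - 3)*(y^2 + 2*y) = y*(y - 3)*(y + 2)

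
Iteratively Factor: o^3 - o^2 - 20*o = (o)*(o^2 - o - 20) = o*(o - 5)*(o + 4)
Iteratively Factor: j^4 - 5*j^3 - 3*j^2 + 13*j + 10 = (j + 1)*(j^3 - 6*j^2 + 3*j + 10) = (j + 1)^2*(j^2 - 7*j + 10) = (j - 5)*(j + 1)^2*(j - 2)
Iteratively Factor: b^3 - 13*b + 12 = (b + 4)*(b^2 - 4*b + 3) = (b - 3)*(b + 4)*(b - 1)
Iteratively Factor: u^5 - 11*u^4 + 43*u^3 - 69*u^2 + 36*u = (u - 4)*(u^4 - 7*u^3 + 15*u^2 - 9*u) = u*(u - 4)*(u^3 - 7*u^2 + 15*u - 9) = u*(u - 4)*(u - 3)*(u^2 - 4*u + 3) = u*(u - 4)*(u - 3)^2*(u - 1)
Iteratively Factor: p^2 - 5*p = (p - 5)*(p)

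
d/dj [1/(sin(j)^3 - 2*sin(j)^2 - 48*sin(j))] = (-3*cos(j) + 4/tan(j) + 48*cos(j)/sin(j)^2)/((sin(j) - 8)^2*(sin(j) + 6)^2)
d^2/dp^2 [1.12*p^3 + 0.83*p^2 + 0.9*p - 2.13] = 6.72*p + 1.66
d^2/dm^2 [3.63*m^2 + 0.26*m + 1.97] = 7.26000000000000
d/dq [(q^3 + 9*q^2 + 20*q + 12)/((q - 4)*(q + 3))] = (q^4 - 2*q^3 - 65*q^2 - 240*q - 228)/(q^4 - 2*q^3 - 23*q^2 + 24*q + 144)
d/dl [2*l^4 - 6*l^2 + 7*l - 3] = 8*l^3 - 12*l + 7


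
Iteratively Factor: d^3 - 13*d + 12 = (d - 3)*(d^2 + 3*d - 4) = (d - 3)*(d - 1)*(d + 4)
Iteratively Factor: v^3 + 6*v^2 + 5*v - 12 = (v - 1)*(v^2 + 7*v + 12) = (v - 1)*(v + 4)*(v + 3)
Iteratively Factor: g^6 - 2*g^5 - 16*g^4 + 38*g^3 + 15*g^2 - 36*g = (g - 3)*(g^5 + g^4 - 13*g^3 - g^2 + 12*g) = (g - 3)*(g + 4)*(g^4 - 3*g^3 - g^2 + 3*g) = (g - 3)*(g - 1)*(g + 4)*(g^3 - 2*g^2 - 3*g) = (g - 3)^2*(g - 1)*(g + 4)*(g^2 + g) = (g - 3)^2*(g - 1)*(g + 1)*(g + 4)*(g)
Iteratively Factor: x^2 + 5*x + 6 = (x + 3)*(x + 2)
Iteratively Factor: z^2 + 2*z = (z)*(z + 2)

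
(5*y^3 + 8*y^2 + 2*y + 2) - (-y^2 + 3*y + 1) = 5*y^3 + 9*y^2 - y + 1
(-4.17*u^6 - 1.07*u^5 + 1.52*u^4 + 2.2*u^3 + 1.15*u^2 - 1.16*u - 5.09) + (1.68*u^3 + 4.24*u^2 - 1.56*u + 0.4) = -4.17*u^6 - 1.07*u^5 + 1.52*u^4 + 3.88*u^3 + 5.39*u^2 - 2.72*u - 4.69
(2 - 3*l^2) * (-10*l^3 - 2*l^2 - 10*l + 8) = 30*l^5 + 6*l^4 + 10*l^3 - 28*l^2 - 20*l + 16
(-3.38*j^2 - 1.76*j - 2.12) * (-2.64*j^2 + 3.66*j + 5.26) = 8.9232*j^4 - 7.7244*j^3 - 18.6236*j^2 - 17.0168*j - 11.1512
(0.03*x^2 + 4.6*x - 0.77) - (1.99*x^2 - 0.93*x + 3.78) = -1.96*x^2 + 5.53*x - 4.55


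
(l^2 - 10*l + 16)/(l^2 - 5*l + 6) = (l - 8)/(l - 3)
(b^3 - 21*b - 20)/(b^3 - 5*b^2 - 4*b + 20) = (b^2 + 5*b + 4)/(b^2 - 4)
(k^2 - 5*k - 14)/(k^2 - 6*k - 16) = (k - 7)/(k - 8)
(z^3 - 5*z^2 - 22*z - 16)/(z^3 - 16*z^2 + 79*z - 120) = (z^2 + 3*z + 2)/(z^2 - 8*z + 15)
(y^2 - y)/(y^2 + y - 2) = y/(y + 2)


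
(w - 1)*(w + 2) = w^2 + w - 2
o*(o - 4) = o^2 - 4*o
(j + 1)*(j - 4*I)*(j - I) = j^3 + j^2 - 5*I*j^2 - 4*j - 5*I*j - 4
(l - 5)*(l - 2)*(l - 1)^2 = l^4 - 9*l^3 + 25*l^2 - 27*l + 10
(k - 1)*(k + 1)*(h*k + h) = h*k^3 + h*k^2 - h*k - h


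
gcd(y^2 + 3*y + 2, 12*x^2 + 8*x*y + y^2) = 1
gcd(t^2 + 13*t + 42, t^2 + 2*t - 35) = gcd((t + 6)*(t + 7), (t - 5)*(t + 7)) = t + 7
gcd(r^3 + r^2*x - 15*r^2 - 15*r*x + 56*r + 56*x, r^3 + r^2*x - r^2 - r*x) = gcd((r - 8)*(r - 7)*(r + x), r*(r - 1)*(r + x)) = r + x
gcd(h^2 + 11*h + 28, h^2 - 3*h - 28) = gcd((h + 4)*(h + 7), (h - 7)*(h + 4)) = h + 4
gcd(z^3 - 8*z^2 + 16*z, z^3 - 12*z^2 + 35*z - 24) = 1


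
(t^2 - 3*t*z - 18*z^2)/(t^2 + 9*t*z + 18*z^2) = (t - 6*z)/(t + 6*z)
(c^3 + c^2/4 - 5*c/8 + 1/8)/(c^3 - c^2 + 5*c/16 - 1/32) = 4*(c + 1)/(4*c - 1)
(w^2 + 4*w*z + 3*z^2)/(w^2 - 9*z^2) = (-w - z)/(-w + 3*z)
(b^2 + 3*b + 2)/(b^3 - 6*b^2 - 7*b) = (b + 2)/(b*(b - 7))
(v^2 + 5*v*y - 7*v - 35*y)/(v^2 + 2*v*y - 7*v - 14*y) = (v + 5*y)/(v + 2*y)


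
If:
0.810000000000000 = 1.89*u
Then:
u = 0.43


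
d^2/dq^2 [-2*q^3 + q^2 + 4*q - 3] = 2 - 12*q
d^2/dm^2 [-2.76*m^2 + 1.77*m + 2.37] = -5.52000000000000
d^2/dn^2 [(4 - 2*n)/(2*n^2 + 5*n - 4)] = 4*(-(n - 2)*(4*n + 5)^2 + (6*n + 1)*(2*n^2 + 5*n - 4))/(2*n^2 + 5*n - 4)^3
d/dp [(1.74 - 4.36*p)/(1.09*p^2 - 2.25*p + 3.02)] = (4.7524*p^2 - 3.7932*p - 9.2522)/(1.1881*p^4 - 4.905*p^3 + 11.6461*p^2 - 13.59*p + 9.1204)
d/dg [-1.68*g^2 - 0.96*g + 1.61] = -3.36*g - 0.96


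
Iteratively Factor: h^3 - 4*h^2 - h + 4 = (h + 1)*(h^2 - 5*h + 4) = (h - 1)*(h + 1)*(h - 4)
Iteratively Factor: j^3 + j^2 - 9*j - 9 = (j + 1)*(j^2 - 9) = (j - 3)*(j + 1)*(j + 3)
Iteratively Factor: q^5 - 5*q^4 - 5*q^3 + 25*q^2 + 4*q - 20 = (q - 2)*(q^4 - 3*q^3 - 11*q^2 + 3*q + 10) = (q - 2)*(q - 1)*(q^3 - 2*q^2 - 13*q - 10) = (q - 2)*(q - 1)*(q + 1)*(q^2 - 3*q - 10) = (q - 2)*(q - 1)*(q + 1)*(q + 2)*(q - 5)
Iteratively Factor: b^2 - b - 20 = (b + 4)*(b - 5)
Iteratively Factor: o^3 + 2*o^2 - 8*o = (o + 4)*(o^2 - 2*o) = o*(o + 4)*(o - 2)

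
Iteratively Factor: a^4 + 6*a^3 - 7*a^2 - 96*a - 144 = (a + 3)*(a^3 + 3*a^2 - 16*a - 48) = (a + 3)^2*(a^2 - 16) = (a - 4)*(a + 3)^2*(a + 4)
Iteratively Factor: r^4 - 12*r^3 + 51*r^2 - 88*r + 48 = (r - 1)*(r^3 - 11*r^2 + 40*r - 48) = (r - 4)*(r - 1)*(r^2 - 7*r + 12) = (r - 4)^2*(r - 1)*(r - 3)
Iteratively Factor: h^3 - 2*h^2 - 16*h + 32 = (h - 4)*(h^2 + 2*h - 8) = (h - 4)*(h + 4)*(h - 2)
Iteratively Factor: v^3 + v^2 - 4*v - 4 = (v + 1)*(v^2 - 4) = (v - 2)*(v + 1)*(v + 2)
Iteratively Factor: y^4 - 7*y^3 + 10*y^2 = (y)*(y^3 - 7*y^2 + 10*y) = y*(y - 5)*(y^2 - 2*y) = y^2*(y - 5)*(y - 2)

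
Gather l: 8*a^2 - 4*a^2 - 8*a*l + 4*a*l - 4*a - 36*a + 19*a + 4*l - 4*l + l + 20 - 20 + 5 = 4*a^2 - 21*a + l*(1 - 4*a) + 5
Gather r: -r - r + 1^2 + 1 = 2 - 2*r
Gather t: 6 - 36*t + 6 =12 - 36*t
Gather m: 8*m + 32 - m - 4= 7*m + 28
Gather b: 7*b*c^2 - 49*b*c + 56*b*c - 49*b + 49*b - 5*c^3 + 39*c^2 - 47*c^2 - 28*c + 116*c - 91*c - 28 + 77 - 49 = b*(7*c^2 + 7*c) - 5*c^3 - 8*c^2 - 3*c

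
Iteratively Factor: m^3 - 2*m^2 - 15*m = (m - 5)*(m^2 + 3*m) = (m - 5)*(m + 3)*(m)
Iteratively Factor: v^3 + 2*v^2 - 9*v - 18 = (v - 3)*(v^2 + 5*v + 6) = (v - 3)*(v + 3)*(v + 2)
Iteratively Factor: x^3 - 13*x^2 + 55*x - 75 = (x - 5)*(x^2 - 8*x + 15) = (x - 5)*(x - 3)*(x - 5)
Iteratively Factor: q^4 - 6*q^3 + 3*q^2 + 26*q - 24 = (q - 4)*(q^3 - 2*q^2 - 5*q + 6) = (q - 4)*(q - 1)*(q^2 - q - 6) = (q - 4)*(q - 1)*(q + 2)*(q - 3)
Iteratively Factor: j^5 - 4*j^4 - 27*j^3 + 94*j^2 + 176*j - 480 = (j + 4)*(j^4 - 8*j^3 + 5*j^2 + 74*j - 120) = (j - 5)*(j + 4)*(j^3 - 3*j^2 - 10*j + 24) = (j - 5)*(j - 2)*(j + 4)*(j^2 - j - 12) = (j - 5)*(j - 4)*(j - 2)*(j + 4)*(j + 3)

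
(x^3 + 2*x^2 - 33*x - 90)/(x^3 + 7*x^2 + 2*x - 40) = (x^2 - 3*x - 18)/(x^2 + 2*x - 8)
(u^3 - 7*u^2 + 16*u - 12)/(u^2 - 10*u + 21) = (u^2 - 4*u + 4)/(u - 7)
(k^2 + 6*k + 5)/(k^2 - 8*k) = (k^2 + 6*k + 5)/(k*(k - 8))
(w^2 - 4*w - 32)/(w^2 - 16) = (w - 8)/(w - 4)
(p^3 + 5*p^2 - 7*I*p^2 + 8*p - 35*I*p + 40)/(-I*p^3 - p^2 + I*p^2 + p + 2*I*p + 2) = (I*p^3 + p^2*(7 + 5*I) + p*(35 + 8*I) + 40*I)/(p^3 - p^2*(1 + I) + p*(-2 + I) + 2*I)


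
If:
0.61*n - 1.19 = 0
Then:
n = 1.95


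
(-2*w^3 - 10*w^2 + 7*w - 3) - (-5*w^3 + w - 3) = 3*w^3 - 10*w^2 + 6*w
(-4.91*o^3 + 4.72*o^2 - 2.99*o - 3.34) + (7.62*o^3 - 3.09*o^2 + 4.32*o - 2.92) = 2.71*o^3 + 1.63*o^2 + 1.33*o - 6.26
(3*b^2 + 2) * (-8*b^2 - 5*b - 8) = -24*b^4 - 15*b^3 - 40*b^2 - 10*b - 16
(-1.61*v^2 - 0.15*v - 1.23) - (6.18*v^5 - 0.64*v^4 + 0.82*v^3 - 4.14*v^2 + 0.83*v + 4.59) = -6.18*v^5 + 0.64*v^4 - 0.82*v^3 + 2.53*v^2 - 0.98*v - 5.82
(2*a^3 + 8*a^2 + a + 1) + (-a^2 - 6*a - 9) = 2*a^3 + 7*a^2 - 5*a - 8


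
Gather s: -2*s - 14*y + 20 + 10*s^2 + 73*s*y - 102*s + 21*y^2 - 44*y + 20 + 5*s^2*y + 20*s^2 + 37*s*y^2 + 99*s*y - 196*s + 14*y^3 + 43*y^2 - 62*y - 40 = s^2*(5*y + 30) + s*(37*y^2 + 172*y - 300) + 14*y^3 + 64*y^2 - 120*y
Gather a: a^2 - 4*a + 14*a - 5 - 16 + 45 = a^2 + 10*a + 24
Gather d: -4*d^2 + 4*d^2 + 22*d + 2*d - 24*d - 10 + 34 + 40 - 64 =0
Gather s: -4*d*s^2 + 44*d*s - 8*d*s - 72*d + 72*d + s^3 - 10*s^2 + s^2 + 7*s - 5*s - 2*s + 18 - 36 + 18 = 36*d*s + s^3 + s^2*(-4*d - 9)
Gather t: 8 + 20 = 28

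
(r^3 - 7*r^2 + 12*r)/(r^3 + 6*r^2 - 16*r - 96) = r*(r - 3)/(r^2 + 10*r + 24)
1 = 1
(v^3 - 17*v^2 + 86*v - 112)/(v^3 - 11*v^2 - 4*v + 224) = (v - 2)/(v + 4)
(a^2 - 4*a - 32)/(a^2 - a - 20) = (a - 8)/(a - 5)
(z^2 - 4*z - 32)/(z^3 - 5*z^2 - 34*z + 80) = (z + 4)/(z^2 + 3*z - 10)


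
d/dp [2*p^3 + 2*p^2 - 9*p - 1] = 6*p^2 + 4*p - 9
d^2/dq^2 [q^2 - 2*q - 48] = 2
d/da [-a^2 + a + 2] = 1 - 2*a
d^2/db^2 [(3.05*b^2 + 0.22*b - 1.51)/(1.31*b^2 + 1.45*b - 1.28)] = (-7.105427357601e-15*b^4 - 10.831866*b^3 + 15.137574*b^2 - 14.996094*b - 0.602606)/(2.248091*b^6 + 7.465035*b^5 + 1.673001*b^4 - 11.539535*b^3 - 1.634688*b^2 + 7.12704*b - 2.097152)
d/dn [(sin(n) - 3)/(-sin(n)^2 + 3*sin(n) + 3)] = (sin(n)^2 - 6*sin(n) + 12)*cos(n)/(3*sin(n) + cos(n)^2 + 2)^2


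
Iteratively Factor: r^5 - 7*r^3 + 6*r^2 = (r + 3)*(r^4 - 3*r^3 + 2*r^2) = r*(r + 3)*(r^3 - 3*r^2 + 2*r) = r^2*(r + 3)*(r^2 - 3*r + 2) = r^2*(r - 2)*(r + 3)*(r - 1)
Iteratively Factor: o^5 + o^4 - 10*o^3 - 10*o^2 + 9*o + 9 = (o + 3)*(o^4 - 2*o^3 - 4*o^2 + 2*o + 3) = (o + 1)*(o + 3)*(o^3 - 3*o^2 - o + 3) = (o - 3)*(o + 1)*(o + 3)*(o^2 - 1) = (o - 3)*(o - 1)*(o + 1)*(o + 3)*(o + 1)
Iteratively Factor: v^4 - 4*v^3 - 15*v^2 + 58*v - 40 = (v - 2)*(v^3 - 2*v^2 - 19*v + 20) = (v - 2)*(v + 4)*(v^2 - 6*v + 5) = (v - 5)*(v - 2)*(v + 4)*(v - 1)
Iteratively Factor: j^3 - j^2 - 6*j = (j - 3)*(j^2 + 2*j) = (j - 3)*(j + 2)*(j)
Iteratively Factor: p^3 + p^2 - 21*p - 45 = (p - 5)*(p^2 + 6*p + 9) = (p - 5)*(p + 3)*(p + 3)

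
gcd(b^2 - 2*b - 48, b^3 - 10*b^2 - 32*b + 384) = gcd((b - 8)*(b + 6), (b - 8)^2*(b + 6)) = b^2 - 2*b - 48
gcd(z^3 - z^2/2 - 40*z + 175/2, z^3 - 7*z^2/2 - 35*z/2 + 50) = z^2 - 15*z/2 + 25/2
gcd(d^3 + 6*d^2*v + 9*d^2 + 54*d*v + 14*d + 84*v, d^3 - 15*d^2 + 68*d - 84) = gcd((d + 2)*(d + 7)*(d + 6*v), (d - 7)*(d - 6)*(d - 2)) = 1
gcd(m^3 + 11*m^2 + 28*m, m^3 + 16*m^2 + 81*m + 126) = m + 7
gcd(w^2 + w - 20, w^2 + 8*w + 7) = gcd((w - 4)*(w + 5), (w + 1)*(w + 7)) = 1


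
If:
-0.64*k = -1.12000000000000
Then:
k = 1.75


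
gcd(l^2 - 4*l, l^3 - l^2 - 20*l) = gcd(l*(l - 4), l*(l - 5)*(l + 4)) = l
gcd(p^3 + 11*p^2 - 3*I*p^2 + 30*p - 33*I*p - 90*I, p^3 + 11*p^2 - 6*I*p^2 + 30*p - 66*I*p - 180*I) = p^2 + 11*p + 30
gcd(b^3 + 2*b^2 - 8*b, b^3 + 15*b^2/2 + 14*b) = b^2 + 4*b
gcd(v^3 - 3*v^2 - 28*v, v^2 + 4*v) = v^2 + 4*v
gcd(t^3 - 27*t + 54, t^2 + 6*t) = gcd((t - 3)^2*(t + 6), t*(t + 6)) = t + 6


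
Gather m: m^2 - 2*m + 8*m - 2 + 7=m^2 + 6*m + 5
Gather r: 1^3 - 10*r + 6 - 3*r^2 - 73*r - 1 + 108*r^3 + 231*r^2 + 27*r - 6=108*r^3 + 228*r^2 - 56*r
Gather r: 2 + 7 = 9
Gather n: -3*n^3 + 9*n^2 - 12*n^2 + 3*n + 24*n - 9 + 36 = -3*n^3 - 3*n^2 + 27*n + 27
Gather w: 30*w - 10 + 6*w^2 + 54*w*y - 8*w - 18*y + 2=6*w^2 + w*(54*y + 22) - 18*y - 8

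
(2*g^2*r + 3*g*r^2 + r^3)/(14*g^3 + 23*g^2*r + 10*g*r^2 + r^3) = r/(7*g + r)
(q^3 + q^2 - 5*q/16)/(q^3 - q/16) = (4*q + 5)/(4*q + 1)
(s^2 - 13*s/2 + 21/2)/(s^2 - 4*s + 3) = (s - 7/2)/(s - 1)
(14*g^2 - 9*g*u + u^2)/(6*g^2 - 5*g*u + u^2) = (-7*g + u)/(-3*g + u)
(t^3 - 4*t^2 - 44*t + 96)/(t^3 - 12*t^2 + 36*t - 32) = (t + 6)/(t - 2)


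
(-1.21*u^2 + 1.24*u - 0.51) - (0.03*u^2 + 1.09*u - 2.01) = -1.24*u^2 + 0.15*u + 1.5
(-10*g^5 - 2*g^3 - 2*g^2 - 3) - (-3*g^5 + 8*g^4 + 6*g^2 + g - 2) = -7*g^5 - 8*g^4 - 2*g^3 - 8*g^2 - g - 1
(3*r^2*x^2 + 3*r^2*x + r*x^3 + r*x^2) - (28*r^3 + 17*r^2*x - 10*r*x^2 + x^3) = -28*r^3 + 3*r^2*x^2 - 14*r^2*x + r*x^3 + 11*r*x^2 - x^3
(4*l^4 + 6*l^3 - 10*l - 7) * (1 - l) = -4*l^5 - 2*l^4 + 6*l^3 + 10*l^2 - 3*l - 7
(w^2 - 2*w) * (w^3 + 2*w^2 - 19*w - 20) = w^5 - 23*w^3 + 18*w^2 + 40*w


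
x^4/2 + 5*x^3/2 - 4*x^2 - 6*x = x*(x/2 + 1/2)*(x - 2)*(x + 6)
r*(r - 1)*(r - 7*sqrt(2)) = r^3 - 7*sqrt(2)*r^2 - r^2 + 7*sqrt(2)*r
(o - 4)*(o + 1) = o^2 - 3*o - 4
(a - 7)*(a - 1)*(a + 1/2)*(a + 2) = a^4 - 11*a^3/2 - 12*a^2 + 19*a/2 + 7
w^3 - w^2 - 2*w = w*(w - 2)*(w + 1)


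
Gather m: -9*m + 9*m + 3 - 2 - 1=0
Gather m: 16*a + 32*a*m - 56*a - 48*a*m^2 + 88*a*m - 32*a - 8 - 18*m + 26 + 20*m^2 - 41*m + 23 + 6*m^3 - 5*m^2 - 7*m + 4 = -72*a + 6*m^3 + m^2*(15 - 48*a) + m*(120*a - 66) + 45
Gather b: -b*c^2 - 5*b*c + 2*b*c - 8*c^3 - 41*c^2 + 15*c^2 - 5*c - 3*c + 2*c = b*(-c^2 - 3*c) - 8*c^3 - 26*c^2 - 6*c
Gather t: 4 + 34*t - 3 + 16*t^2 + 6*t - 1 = 16*t^2 + 40*t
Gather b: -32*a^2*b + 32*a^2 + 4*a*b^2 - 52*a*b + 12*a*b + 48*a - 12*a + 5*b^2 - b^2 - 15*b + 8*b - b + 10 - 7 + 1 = 32*a^2 + 36*a + b^2*(4*a + 4) + b*(-32*a^2 - 40*a - 8) + 4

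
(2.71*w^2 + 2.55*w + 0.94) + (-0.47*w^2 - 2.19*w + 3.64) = 2.24*w^2 + 0.36*w + 4.58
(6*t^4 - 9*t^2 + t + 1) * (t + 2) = 6*t^5 + 12*t^4 - 9*t^3 - 17*t^2 + 3*t + 2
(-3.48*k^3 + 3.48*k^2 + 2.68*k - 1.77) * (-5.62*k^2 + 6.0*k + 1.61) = 19.5576*k^5 - 40.4376*k^4 + 0.215599999999998*k^3 + 31.6302*k^2 - 6.3052*k - 2.8497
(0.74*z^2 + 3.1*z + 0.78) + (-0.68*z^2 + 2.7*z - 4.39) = 0.0599999999999999*z^2 + 5.8*z - 3.61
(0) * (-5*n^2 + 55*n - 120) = 0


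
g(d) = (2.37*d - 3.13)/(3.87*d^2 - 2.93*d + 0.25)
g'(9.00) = -0.01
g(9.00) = 0.06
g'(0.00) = -137.25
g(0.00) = -12.52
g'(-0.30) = -7.64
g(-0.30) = -2.60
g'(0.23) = -72.68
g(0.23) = 11.79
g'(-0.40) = -4.74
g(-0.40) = -2.00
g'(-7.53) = -0.01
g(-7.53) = -0.09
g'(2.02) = 0.03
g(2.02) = 0.16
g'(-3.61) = -0.06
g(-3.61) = -0.19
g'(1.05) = 3.25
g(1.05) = -0.45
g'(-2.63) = -0.11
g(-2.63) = -0.27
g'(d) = (2.93 - 7.74*d)*(2.37*d - 3.13)/(3.87*d^2 - 2.93*d + 0.25)^2 + 2.37/(3.87*d^2 - 2.93*d + 0.25)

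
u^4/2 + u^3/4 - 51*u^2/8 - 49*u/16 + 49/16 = (u/2 + 1/2)*(u - 7/2)*(u - 1/2)*(u + 7/2)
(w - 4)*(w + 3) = w^2 - w - 12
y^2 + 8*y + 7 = (y + 1)*(y + 7)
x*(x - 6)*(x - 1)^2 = x^4 - 8*x^3 + 13*x^2 - 6*x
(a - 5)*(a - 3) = a^2 - 8*a + 15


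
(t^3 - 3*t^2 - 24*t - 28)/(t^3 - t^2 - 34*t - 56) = (t + 2)/(t + 4)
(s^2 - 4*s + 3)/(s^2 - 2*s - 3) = (s - 1)/(s + 1)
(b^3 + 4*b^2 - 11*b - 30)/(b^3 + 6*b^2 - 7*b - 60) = (b + 2)/(b + 4)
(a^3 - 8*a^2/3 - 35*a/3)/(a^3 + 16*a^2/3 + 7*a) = (a - 5)/(a + 3)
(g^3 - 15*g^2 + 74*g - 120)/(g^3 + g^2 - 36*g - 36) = (g^2 - 9*g + 20)/(g^2 + 7*g + 6)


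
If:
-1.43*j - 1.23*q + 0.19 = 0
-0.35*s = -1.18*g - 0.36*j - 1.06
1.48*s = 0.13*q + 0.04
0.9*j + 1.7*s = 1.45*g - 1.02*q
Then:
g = 18.01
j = -56.33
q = 65.65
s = 5.79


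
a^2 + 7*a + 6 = (a + 1)*(a + 6)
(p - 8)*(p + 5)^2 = p^3 + 2*p^2 - 55*p - 200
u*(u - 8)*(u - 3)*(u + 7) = u^4 - 4*u^3 - 53*u^2 + 168*u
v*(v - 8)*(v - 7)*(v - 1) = v^4 - 16*v^3 + 71*v^2 - 56*v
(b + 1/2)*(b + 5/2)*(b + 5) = b^3 + 8*b^2 + 65*b/4 + 25/4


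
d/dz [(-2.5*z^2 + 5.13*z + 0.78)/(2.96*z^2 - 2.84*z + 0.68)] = (-8.0848*z^2 - 8.0176*z + 5.7036)/(8.7616*z^4 - 16.8128*z^3 + 12.0912*z^2 - 3.8624*z + 0.4624)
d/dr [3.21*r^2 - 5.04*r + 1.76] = 6.42*r - 5.04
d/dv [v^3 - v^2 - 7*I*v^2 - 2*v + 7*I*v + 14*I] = 3*v^2 - 2*v - 14*I*v - 2 + 7*I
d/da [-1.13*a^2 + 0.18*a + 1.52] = 0.18 - 2.26*a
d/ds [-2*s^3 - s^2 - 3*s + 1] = -6*s^2 - 2*s - 3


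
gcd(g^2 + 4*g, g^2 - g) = g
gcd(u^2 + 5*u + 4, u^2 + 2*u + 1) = u + 1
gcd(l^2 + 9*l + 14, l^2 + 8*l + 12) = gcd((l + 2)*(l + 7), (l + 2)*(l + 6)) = l + 2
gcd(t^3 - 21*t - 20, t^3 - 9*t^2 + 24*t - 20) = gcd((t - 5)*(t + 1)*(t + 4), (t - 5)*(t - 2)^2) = t - 5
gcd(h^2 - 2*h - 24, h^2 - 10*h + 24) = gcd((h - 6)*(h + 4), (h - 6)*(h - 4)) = h - 6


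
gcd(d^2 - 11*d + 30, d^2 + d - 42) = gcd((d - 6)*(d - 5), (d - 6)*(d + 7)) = d - 6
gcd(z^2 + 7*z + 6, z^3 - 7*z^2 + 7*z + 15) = z + 1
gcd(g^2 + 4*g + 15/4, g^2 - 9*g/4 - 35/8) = 1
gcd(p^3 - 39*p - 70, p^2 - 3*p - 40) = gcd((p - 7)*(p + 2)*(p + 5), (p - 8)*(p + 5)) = p + 5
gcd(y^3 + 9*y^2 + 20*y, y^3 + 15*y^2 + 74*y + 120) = y^2 + 9*y + 20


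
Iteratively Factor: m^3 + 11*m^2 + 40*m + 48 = (m + 4)*(m^2 + 7*m + 12) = (m + 4)^2*(m + 3)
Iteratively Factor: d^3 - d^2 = (d - 1)*(d^2) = d*(d - 1)*(d)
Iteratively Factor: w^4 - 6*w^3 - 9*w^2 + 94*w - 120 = (w - 5)*(w^3 - w^2 - 14*w + 24) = (w - 5)*(w - 2)*(w^2 + w - 12) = (w - 5)*(w - 3)*(w - 2)*(w + 4)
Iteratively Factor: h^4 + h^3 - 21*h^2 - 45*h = (h)*(h^3 + h^2 - 21*h - 45) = h*(h + 3)*(h^2 - 2*h - 15) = h*(h + 3)^2*(h - 5)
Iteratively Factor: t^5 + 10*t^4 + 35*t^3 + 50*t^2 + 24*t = (t + 2)*(t^4 + 8*t^3 + 19*t^2 + 12*t) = (t + 2)*(t + 4)*(t^3 + 4*t^2 + 3*t) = (t + 2)*(t + 3)*(t + 4)*(t^2 + t) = t*(t + 2)*(t + 3)*(t + 4)*(t + 1)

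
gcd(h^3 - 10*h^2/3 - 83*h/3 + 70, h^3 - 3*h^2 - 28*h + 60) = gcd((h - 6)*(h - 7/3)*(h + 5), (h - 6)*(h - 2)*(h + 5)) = h^2 - h - 30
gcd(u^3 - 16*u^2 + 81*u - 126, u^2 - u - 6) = u - 3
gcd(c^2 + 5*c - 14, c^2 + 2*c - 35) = c + 7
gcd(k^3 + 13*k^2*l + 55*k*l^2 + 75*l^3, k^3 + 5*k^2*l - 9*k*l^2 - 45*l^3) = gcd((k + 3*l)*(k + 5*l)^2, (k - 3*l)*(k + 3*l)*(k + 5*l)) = k^2 + 8*k*l + 15*l^2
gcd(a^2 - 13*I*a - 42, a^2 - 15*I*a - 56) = a - 7*I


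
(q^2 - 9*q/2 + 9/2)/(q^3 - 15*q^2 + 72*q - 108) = (q - 3/2)/(q^2 - 12*q + 36)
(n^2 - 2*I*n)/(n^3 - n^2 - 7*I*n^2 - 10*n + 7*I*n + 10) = n/(n^2 - n*(1 + 5*I) + 5*I)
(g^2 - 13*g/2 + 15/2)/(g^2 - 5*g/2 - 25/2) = (2*g - 3)/(2*g + 5)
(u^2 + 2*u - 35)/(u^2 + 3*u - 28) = (u - 5)/(u - 4)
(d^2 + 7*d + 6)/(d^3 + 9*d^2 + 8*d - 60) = (d + 1)/(d^2 + 3*d - 10)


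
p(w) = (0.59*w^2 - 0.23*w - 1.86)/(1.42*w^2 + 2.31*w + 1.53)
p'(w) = (-2.84*w - 2.31)*(0.59*w^2 - 0.23*w - 1.86)/(1.42*w^2 + 2.31*w + 1.53)^2 + (1.18*w - 0.23)/(1.42*w^2 + 2.31*w + 1.53) = (1.6895*w^2 + 7.0878*w + 3.9447)/(2.0164*w^4 + 6.5604*w^3 + 9.6813*w^2 + 7.0686*w + 2.3409)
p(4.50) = 0.22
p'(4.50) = 0.04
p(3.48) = 0.17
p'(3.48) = 0.07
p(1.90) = -0.02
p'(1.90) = 0.19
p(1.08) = -0.25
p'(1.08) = 0.42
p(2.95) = 0.13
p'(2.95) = 0.09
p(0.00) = -1.22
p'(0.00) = 1.69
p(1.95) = -0.01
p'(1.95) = 0.19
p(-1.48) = -0.19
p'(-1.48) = -1.91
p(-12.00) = 0.48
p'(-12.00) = 0.01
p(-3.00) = 0.56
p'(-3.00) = -0.04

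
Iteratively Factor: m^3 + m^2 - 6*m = (m + 3)*(m^2 - 2*m) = m*(m + 3)*(m - 2)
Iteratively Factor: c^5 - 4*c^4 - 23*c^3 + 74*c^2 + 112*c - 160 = (c - 1)*(c^4 - 3*c^3 - 26*c^2 + 48*c + 160) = (c - 5)*(c - 1)*(c^3 + 2*c^2 - 16*c - 32) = (c - 5)*(c - 1)*(c + 2)*(c^2 - 16) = (c - 5)*(c - 4)*(c - 1)*(c + 2)*(c + 4)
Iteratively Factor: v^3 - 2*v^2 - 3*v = (v - 3)*(v^2 + v) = v*(v - 3)*(v + 1)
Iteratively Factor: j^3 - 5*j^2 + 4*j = (j - 1)*(j^2 - 4*j) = j*(j - 1)*(j - 4)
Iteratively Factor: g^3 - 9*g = (g - 3)*(g^2 + 3*g) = g*(g - 3)*(g + 3)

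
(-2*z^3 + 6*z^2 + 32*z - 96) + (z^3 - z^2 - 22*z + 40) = -z^3 + 5*z^2 + 10*z - 56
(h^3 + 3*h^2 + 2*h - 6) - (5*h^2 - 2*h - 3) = h^3 - 2*h^2 + 4*h - 3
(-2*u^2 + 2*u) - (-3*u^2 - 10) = u^2 + 2*u + 10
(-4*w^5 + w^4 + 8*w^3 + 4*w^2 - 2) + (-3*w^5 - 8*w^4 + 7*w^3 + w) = -7*w^5 - 7*w^4 + 15*w^3 + 4*w^2 + w - 2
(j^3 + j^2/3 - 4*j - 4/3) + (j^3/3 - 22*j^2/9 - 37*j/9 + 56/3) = 4*j^3/3 - 19*j^2/9 - 73*j/9 + 52/3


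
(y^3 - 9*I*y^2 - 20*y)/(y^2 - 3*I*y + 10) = y*(y - 4*I)/(y + 2*I)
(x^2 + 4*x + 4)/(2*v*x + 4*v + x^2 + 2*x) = (x + 2)/(2*v + x)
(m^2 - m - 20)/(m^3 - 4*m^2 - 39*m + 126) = (m^2 - m - 20)/(m^3 - 4*m^2 - 39*m + 126)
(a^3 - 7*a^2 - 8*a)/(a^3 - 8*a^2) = (a + 1)/a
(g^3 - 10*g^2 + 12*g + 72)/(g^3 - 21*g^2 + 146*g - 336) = (g^2 - 4*g - 12)/(g^2 - 15*g + 56)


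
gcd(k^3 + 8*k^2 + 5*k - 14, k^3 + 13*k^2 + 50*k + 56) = k^2 + 9*k + 14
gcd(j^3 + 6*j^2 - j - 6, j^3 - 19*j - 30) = 1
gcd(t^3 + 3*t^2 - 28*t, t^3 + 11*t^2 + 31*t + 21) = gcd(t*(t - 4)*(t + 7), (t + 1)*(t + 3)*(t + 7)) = t + 7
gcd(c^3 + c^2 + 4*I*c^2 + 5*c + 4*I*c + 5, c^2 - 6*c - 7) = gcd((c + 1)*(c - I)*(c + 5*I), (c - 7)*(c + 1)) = c + 1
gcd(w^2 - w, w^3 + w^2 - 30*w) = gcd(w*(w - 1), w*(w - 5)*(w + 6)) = w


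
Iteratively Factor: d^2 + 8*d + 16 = (d + 4)*(d + 4)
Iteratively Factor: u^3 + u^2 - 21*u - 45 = (u - 5)*(u^2 + 6*u + 9) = (u - 5)*(u + 3)*(u + 3)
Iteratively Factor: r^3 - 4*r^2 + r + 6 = (r - 2)*(r^2 - 2*r - 3) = (r - 3)*(r - 2)*(r + 1)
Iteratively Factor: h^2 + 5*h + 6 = (h + 3)*(h + 2)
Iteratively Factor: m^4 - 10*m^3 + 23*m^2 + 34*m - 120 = (m - 4)*(m^3 - 6*m^2 - m + 30) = (m - 5)*(m - 4)*(m^2 - m - 6) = (m - 5)*(m - 4)*(m - 3)*(m + 2)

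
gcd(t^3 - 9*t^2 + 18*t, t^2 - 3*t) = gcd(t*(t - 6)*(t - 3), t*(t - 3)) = t^2 - 3*t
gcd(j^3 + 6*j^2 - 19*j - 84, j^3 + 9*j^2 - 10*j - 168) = j^2 + 3*j - 28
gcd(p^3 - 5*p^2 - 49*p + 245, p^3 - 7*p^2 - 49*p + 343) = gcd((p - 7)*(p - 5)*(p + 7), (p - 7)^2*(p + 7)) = p^2 - 49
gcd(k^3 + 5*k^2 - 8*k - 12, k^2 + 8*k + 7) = k + 1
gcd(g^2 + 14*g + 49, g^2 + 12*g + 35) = g + 7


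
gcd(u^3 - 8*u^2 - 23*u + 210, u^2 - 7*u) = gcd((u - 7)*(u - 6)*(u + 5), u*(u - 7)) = u - 7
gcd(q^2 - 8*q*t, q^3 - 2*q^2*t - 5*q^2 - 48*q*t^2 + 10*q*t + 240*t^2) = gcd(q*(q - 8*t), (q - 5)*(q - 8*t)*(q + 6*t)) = q - 8*t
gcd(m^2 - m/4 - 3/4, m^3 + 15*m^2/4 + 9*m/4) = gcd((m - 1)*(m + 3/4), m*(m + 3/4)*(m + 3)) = m + 3/4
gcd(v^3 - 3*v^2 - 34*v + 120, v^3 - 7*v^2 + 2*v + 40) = v^2 - 9*v + 20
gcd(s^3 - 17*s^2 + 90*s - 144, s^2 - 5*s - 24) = s - 8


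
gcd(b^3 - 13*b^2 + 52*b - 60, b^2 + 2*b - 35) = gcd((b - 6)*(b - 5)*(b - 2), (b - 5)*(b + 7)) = b - 5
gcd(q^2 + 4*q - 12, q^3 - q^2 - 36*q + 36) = q + 6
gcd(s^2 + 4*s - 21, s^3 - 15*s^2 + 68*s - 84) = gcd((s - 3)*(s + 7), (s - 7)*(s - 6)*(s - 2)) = 1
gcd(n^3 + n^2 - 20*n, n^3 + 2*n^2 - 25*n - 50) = n + 5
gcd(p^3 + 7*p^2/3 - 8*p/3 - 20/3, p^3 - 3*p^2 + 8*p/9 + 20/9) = p - 5/3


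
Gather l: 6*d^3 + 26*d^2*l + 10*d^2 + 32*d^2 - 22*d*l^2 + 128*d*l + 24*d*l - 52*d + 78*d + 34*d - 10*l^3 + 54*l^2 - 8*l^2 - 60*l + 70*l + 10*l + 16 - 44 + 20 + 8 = 6*d^3 + 42*d^2 + 60*d - 10*l^3 + l^2*(46 - 22*d) + l*(26*d^2 + 152*d + 20)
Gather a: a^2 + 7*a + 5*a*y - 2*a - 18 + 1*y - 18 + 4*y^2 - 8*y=a^2 + a*(5*y + 5) + 4*y^2 - 7*y - 36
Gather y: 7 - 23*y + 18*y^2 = 18*y^2 - 23*y + 7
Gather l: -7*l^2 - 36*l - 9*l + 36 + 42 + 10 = -7*l^2 - 45*l + 88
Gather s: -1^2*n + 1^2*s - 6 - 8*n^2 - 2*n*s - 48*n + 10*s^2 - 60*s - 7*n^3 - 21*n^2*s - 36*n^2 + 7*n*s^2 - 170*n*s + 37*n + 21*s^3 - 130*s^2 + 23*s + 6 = -7*n^3 - 44*n^2 - 12*n + 21*s^3 + s^2*(7*n - 120) + s*(-21*n^2 - 172*n - 36)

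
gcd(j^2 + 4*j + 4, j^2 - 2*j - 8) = j + 2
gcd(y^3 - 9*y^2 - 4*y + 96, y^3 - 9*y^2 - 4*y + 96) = y^3 - 9*y^2 - 4*y + 96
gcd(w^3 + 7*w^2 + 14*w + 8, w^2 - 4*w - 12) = w + 2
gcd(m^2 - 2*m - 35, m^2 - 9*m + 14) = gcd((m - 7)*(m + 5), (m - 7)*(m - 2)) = m - 7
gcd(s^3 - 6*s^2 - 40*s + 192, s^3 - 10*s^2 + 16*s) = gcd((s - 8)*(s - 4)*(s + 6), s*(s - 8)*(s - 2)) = s - 8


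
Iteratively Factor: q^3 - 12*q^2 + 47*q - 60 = (q - 3)*(q^2 - 9*q + 20) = (q - 5)*(q - 3)*(q - 4)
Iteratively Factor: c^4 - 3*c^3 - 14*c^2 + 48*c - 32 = (c - 1)*(c^3 - 2*c^2 - 16*c + 32) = (c - 1)*(c + 4)*(c^2 - 6*c + 8) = (c - 2)*(c - 1)*(c + 4)*(c - 4)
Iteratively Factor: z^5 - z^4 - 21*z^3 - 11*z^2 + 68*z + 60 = (z + 2)*(z^4 - 3*z^3 - 15*z^2 + 19*z + 30) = (z + 2)*(z + 3)*(z^3 - 6*z^2 + 3*z + 10) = (z - 5)*(z + 2)*(z + 3)*(z^2 - z - 2) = (z - 5)*(z + 1)*(z + 2)*(z + 3)*(z - 2)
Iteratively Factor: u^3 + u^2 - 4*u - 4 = (u - 2)*(u^2 + 3*u + 2) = (u - 2)*(u + 1)*(u + 2)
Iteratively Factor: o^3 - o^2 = (o - 1)*(o^2) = o*(o - 1)*(o)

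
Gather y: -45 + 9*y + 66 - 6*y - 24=3*y - 3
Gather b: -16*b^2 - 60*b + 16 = -16*b^2 - 60*b + 16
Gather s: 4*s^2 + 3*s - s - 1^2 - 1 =4*s^2 + 2*s - 2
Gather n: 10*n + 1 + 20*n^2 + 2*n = 20*n^2 + 12*n + 1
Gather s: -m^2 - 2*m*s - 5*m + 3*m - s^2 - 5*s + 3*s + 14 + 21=-m^2 - 2*m - s^2 + s*(-2*m - 2) + 35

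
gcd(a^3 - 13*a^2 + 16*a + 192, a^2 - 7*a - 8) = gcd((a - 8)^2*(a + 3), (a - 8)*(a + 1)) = a - 8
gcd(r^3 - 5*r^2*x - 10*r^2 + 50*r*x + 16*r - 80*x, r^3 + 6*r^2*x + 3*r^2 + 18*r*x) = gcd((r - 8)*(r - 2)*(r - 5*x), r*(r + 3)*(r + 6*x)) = 1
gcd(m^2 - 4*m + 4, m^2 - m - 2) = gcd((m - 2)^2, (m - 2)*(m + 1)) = m - 2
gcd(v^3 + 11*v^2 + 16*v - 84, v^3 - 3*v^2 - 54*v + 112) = v^2 + 5*v - 14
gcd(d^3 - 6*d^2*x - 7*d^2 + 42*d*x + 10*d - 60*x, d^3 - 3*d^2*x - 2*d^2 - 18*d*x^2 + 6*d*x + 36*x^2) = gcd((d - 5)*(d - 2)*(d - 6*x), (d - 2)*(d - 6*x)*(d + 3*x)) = -d^2 + 6*d*x + 2*d - 12*x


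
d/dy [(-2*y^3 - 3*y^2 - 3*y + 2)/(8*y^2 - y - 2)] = (-16*y^4 + 4*y^3 + 39*y^2 - 20*y + 8)/(64*y^4 - 16*y^3 - 31*y^2 + 4*y + 4)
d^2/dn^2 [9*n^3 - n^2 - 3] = 54*n - 2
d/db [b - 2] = 1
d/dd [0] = 0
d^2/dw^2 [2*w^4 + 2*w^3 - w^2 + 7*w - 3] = 24*w^2 + 12*w - 2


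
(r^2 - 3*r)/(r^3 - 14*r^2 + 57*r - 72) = r/(r^2 - 11*r + 24)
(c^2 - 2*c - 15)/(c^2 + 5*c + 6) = (c - 5)/(c + 2)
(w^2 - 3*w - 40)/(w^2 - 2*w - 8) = (-w^2 + 3*w + 40)/(-w^2 + 2*w + 8)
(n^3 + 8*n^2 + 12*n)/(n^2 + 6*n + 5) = n*(n^2 + 8*n + 12)/(n^2 + 6*n + 5)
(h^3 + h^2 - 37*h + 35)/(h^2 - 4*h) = (h^3 + h^2 - 37*h + 35)/(h*(h - 4))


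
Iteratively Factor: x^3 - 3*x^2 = (x)*(x^2 - 3*x) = x^2*(x - 3)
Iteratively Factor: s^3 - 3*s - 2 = (s - 2)*(s^2 + 2*s + 1) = (s - 2)*(s + 1)*(s + 1)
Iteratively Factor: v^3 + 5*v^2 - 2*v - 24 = (v + 3)*(v^2 + 2*v - 8) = (v + 3)*(v + 4)*(v - 2)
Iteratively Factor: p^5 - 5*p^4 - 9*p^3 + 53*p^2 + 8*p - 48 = (p + 1)*(p^4 - 6*p^3 - 3*p^2 + 56*p - 48) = (p - 4)*(p + 1)*(p^3 - 2*p^2 - 11*p + 12) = (p - 4)*(p - 1)*(p + 1)*(p^2 - p - 12) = (p - 4)*(p - 1)*(p + 1)*(p + 3)*(p - 4)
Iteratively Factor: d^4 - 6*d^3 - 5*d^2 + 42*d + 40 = (d - 5)*(d^3 - d^2 - 10*d - 8) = (d - 5)*(d + 1)*(d^2 - 2*d - 8) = (d - 5)*(d - 4)*(d + 1)*(d + 2)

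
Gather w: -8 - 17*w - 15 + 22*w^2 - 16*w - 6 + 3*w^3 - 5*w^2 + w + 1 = 3*w^3 + 17*w^2 - 32*w - 28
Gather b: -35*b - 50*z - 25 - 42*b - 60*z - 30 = -77*b - 110*z - 55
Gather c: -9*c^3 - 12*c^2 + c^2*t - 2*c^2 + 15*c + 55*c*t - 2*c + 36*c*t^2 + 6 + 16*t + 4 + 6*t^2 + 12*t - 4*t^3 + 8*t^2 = -9*c^3 + c^2*(t - 14) + c*(36*t^2 + 55*t + 13) - 4*t^3 + 14*t^2 + 28*t + 10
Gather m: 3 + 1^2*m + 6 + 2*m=3*m + 9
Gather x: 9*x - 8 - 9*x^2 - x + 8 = -9*x^2 + 8*x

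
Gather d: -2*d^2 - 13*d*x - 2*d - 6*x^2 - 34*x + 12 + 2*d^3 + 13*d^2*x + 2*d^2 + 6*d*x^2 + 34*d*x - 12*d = 2*d^3 + 13*d^2*x + d*(6*x^2 + 21*x - 14) - 6*x^2 - 34*x + 12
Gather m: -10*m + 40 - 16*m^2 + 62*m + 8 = -16*m^2 + 52*m + 48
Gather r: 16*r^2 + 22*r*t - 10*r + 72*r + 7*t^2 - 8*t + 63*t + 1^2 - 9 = 16*r^2 + r*(22*t + 62) + 7*t^2 + 55*t - 8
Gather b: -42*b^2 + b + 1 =-42*b^2 + b + 1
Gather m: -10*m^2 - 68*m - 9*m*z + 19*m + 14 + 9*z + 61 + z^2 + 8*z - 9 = -10*m^2 + m*(-9*z - 49) + z^2 + 17*z + 66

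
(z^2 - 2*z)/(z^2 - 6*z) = (z - 2)/(z - 6)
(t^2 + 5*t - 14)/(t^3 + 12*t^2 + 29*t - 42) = (t - 2)/(t^2 + 5*t - 6)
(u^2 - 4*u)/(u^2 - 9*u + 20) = u/(u - 5)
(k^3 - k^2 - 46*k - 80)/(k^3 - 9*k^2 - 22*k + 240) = (k + 2)/(k - 6)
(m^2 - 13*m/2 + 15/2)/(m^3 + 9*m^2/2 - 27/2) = (m - 5)/(m^2 + 6*m + 9)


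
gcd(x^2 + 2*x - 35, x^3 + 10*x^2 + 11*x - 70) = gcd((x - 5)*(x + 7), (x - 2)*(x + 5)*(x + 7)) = x + 7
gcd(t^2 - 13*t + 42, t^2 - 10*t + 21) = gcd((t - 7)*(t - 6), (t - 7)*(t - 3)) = t - 7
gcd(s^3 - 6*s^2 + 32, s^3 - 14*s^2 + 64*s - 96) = s^2 - 8*s + 16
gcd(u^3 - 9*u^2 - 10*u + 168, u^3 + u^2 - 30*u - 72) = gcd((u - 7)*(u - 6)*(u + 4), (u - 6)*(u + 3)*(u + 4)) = u^2 - 2*u - 24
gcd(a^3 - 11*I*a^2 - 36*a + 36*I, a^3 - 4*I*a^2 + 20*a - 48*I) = a^2 - 8*I*a - 12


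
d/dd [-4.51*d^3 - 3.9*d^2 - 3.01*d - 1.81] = -13.53*d^2 - 7.8*d - 3.01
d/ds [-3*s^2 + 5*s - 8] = 5 - 6*s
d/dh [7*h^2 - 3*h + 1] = 14*h - 3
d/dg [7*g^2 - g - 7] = 14*g - 1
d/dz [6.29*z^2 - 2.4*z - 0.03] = 12.58*z - 2.4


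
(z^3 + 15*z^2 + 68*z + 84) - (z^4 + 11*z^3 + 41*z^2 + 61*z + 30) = -z^4 - 10*z^3 - 26*z^2 + 7*z + 54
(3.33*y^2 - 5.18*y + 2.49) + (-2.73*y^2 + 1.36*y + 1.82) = 0.6*y^2 - 3.82*y + 4.31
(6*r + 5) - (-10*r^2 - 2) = 10*r^2 + 6*r + 7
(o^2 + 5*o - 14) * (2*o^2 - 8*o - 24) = 2*o^4 + 2*o^3 - 92*o^2 - 8*o + 336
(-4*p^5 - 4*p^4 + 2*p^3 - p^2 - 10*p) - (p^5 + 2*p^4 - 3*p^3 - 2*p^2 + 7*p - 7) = -5*p^5 - 6*p^4 + 5*p^3 + p^2 - 17*p + 7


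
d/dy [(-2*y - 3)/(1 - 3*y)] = -11/(3*y - 1)^2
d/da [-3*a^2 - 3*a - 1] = -6*a - 3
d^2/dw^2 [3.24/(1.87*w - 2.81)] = 22.659912/(1.87*w - 2.81)^3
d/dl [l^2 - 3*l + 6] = 2*l - 3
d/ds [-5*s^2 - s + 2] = -10*s - 1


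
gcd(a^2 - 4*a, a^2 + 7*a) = a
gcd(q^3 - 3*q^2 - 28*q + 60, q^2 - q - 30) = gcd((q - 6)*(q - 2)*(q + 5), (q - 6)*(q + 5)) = q^2 - q - 30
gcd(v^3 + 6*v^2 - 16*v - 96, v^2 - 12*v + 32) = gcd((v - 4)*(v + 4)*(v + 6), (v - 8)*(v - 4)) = v - 4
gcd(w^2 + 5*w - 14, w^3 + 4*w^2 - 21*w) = w + 7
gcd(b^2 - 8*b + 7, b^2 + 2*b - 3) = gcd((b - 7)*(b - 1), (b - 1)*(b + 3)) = b - 1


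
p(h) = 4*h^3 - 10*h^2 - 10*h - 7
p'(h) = 12*h^2 - 20*h - 10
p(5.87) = 398.78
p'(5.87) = 286.08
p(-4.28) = -461.00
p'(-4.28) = 295.42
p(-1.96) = -55.93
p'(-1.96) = 75.30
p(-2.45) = -101.35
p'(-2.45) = 111.03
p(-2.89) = -158.17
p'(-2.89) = 148.03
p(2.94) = -21.19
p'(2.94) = 34.92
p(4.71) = 142.01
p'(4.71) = 162.01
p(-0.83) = -7.88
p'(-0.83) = 14.87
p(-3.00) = -175.00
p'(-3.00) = 158.00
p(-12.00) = -8239.00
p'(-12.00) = 1958.00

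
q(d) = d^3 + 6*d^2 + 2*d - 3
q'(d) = 3*d^2 + 12*d + 2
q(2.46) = 53.12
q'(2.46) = 49.67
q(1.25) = 10.83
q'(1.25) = 21.69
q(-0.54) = -2.49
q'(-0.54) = -3.61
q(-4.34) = 19.59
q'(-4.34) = 6.43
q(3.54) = 123.63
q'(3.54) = 82.07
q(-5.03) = 11.48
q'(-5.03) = 17.54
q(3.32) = 106.37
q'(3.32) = 74.91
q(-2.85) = 16.89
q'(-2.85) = -7.83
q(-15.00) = -2058.00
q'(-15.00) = 497.00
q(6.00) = 441.00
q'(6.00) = 182.00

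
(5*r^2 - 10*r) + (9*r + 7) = 5*r^2 - r + 7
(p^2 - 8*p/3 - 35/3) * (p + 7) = p^3 + 13*p^2/3 - 91*p/3 - 245/3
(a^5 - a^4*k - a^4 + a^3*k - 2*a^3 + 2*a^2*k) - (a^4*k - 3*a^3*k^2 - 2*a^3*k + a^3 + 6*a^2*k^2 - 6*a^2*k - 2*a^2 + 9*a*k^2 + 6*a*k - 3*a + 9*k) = a^5 - 2*a^4*k - a^4 + 3*a^3*k^2 + 3*a^3*k - 3*a^3 - 6*a^2*k^2 + 8*a^2*k + 2*a^2 - 9*a*k^2 - 6*a*k + 3*a - 9*k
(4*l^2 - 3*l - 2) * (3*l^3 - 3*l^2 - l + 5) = 12*l^5 - 21*l^4 - l^3 + 29*l^2 - 13*l - 10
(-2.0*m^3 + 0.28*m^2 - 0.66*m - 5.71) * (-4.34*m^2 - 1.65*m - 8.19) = 8.68*m^5 + 2.0848*m^4 + 18.7824*m^3 + 23.5772*m^2 + 14.8269*m + 46.7649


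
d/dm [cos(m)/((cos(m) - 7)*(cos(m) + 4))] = (cos(m)^2 + 28)*sin(m)/((cos(m) - 7)^2*(cos(m) + 4)^2)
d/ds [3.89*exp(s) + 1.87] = 3.89*exp(s)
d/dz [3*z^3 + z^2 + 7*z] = 9*z^2 + 2*z + 7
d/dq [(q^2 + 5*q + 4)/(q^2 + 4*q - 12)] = (-q^2 - 32*q - 76)/(q^4 + 8*q^3 - 8*q^2 - 96*q + 144)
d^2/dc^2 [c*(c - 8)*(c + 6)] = 6*c - 4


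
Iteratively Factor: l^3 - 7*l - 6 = (l + 2)*(l^2 - 2*l - 3) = (l - 3)*(l + 2)*(l + 1)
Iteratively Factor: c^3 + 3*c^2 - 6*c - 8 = (c - 2)*(c^2 + 5*c + 4) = (c - 2)*(c + 4)*(c + 1)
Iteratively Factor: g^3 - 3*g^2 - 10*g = (g + 2)*(g^2 - 5*g) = g*(g + 2)*(g - 5)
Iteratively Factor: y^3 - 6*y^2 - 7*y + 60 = (y - 4)*(y^2 - 2*y - 15) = (y - 4)*(y + 3)*(y - 5)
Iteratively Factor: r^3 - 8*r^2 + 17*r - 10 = (r - 2)*(r^2 - 6*r + 5) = (r - 2)*(r - 1)*(r - 5)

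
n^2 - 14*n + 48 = (n - 8)*(n - 6)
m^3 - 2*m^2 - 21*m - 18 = (m - 6)*(m + 1)*(m + 3)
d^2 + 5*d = d*(d + 5)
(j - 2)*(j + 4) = j^2 + 2*j - 8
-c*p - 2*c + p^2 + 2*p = (-c + p)*(p + 2)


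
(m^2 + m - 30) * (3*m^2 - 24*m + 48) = 3*m^4 - 21*m^3 - 66*m^2 + 768*m - 1440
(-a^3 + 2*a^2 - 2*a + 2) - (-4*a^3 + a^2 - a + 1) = 3*a^3 + a^2 - a + 1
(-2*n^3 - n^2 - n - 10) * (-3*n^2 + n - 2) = 6*n^5 + n^4 + 6*n^3 + 31*n^2 - 8*n + 20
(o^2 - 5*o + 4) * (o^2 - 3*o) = o^4 - 8*o^3 + 19*o^2 - 12*o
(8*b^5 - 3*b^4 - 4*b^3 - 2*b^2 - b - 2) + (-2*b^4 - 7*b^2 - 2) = 8*b^5 - 5*b^4 - 4*b^3 - 9*b^2 - b - 4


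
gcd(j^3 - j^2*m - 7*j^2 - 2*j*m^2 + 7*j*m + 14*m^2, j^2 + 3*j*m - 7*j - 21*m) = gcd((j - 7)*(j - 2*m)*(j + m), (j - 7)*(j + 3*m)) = j - 7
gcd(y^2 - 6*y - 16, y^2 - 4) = y + 2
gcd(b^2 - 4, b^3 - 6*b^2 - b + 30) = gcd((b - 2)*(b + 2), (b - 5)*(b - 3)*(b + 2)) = b + 2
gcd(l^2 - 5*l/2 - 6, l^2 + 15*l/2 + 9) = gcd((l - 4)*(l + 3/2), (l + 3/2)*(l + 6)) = l + 3/2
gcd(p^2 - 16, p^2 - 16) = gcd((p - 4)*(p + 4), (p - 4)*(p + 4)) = p^2 - 16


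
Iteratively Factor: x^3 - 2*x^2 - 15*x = (x - 5)*(x^2 + 3*x) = x*(x - 5)*(x + 3)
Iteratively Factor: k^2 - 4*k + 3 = (k - 1)*(k - 3)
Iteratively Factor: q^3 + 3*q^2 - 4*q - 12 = (q + 3)*(q^2 - 4) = (q + 2)*(q + 3)*(q - 2)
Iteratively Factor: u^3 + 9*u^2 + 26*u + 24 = (u + 3)*(u^2 + 6*u + 8) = (u + 3)*(u + 4)*(u + 2)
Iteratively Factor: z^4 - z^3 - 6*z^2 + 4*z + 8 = (z + 1)*(z^3 - 2*z^2 - 4*z + 8) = (z - 2)*(z + 1)*(z^2 - 4) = (z - 2)^2*(z + 1)*(z + 2)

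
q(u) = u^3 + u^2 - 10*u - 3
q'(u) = 3*u^2 + 2*u - 10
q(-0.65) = 3.65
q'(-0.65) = -10.03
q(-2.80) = 10.89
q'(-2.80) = 7.92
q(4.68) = 74.61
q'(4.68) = 65.07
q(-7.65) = -315.67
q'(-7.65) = 150.27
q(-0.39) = 0.99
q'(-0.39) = -10.32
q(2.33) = -8.22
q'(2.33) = 10.95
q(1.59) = -12.35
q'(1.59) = 0.76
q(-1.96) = 12.91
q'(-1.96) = -2.40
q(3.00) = 3.00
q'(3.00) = 23.00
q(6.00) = 189.00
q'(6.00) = 110.00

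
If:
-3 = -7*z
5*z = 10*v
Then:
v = 3/14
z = 3/7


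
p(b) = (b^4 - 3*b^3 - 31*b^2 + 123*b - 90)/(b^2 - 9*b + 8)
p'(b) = (9 - 2*b)*(b^4 - 3*b^3 - 31*b^2 + 123*b - 90)/(b^2 - 9*b + 8)^2 + (4*b^3 - 9*b^2 - 62*b + 123)/(b^2 - 9*b + 8) = 2*(b^3 - 13*b^2 + 16*b + 87)/(b^2 - 16*b + 64)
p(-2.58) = -13.67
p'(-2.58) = -1.04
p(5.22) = -1.97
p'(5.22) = -10.73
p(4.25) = 2.56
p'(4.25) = -0.43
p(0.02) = -11.20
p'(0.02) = 2.74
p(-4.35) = -9.18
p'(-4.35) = -4.08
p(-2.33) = -13.88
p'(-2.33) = -0.63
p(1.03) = -7.89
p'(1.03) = 3.74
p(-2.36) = -13.86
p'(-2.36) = -0.68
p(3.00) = 0.00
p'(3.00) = 3.60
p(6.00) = -18.00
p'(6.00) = -34.50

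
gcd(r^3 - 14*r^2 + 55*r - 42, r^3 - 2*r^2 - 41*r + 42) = r^2 - 8*r + 7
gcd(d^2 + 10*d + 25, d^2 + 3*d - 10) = d + 5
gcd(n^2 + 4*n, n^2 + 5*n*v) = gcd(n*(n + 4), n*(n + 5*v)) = n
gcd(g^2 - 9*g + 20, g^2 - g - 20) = g - 5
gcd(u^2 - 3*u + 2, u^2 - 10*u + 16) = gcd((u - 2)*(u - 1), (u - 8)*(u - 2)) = u - 2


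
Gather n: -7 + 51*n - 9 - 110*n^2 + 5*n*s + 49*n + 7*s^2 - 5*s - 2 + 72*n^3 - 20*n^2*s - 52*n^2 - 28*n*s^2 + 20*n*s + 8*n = 72*n^3 + n^2*(-20*s - 162) + n*(-28*s^2 + 25*s + 108) + 7*s^2 - 5*s - 18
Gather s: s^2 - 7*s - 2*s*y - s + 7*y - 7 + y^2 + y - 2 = s^2 + s*(-2*y - 8) + y^2 + 8*y - 9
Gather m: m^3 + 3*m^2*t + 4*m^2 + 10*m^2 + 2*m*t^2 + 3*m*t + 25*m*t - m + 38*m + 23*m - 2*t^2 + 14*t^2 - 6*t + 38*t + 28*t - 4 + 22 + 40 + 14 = m^3 + m^2*(3*t + 14) + m*(2*t^2 + 28*t + 60) + 12*t^2 + 60*t + 72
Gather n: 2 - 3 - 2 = -3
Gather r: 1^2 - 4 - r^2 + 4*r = -r^2 + 4*r - 3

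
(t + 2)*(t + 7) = t^2 + 9*t + 14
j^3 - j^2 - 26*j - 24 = (j - 6)*(j + 1)*(j + 4)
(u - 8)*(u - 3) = u^2 - 11*u + 24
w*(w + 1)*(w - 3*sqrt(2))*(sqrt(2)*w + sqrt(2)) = sqrt(2)*w^4 - 6*w^3 + 2*sqrt(2)*w^3 - 12*w^2 + sqrt(2)*w^2 - 6*w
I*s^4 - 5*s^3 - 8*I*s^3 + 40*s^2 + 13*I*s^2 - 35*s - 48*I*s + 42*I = (s - 7)*(s - I)*(s + 6*I)*(I*s - I)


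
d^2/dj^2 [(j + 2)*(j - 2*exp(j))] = -2*j*exp(j) - 8*exp(j) + 2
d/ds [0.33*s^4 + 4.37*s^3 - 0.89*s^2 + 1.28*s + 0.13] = 1.32*s^3 + 13.11*s^2 - 1.78*s + 1.28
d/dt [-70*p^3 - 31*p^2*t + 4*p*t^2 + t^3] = -31*p^2 + 8*p*t + 3*t^2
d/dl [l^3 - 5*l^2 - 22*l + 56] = 3*l^2 - 10*l - 22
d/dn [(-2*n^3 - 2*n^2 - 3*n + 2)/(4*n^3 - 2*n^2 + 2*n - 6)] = (6*n^4 + 8*n^3 + n^2 + 16*n + 7)/(2*(4*n^6 - 4*n^5 + 5*n^4 - 14*n^3 + 7*n^2 - 6*n + 9))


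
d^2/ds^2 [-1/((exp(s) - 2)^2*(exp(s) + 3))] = (-9*exp(3*s) - 25*exp(2*s) - 52*exp(s) - 24)*exp(s)/(exp(7*s) + exp(6*s) - 21*exp(5*s) - 5*exp(4*s) + 160*exp(3*s) - 72*exp(2*s) - 432*exp(s) + 432)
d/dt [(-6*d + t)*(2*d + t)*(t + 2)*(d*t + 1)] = -d*(2*d + t)*(6*d - t)*(t + 2) - (2*d + t)*(6*d - t)*(d*t + 1) + (2*d + t)*(t + 2)*(d*t + 1) - (6*d - t)*(t + 2)*(d*t + 1)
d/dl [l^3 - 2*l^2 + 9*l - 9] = 3*l^2 - 4*l + 9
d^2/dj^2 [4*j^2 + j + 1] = 8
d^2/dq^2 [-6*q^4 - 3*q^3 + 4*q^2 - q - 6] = -72*q^2 - 18*q + 8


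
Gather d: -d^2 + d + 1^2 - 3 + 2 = -d^2 + d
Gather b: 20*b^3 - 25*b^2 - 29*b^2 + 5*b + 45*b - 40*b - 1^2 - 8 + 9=20*b^3 - 54*b^2 + 10*b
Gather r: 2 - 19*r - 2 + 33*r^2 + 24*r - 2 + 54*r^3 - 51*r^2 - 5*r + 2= 54*r^3 - 18*r^2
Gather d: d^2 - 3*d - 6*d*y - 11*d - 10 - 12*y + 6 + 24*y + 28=d^2 + d*(-6*y - 14) + 12*y + 24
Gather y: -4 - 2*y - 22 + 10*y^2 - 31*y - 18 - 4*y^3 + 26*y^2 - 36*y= -4*y^3 + 36*y^2 - 69*y - 44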